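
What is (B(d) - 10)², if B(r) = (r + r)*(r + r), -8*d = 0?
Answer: 100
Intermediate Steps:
d = 0 (d = -⅛*0 = 0)
B(r) = 4*r² (B(r) = (2*r)*(2*r) = 4*r²)
(B(d) - 10)² = (4*0² - 10)² = (4*0 - 10)² = (0 - 10)² = (-10)² = 100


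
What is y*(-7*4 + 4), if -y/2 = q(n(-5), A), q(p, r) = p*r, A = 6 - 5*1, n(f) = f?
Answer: -240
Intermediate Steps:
A = 1 (A = 6 - 5 = 1)
y = 10 (y = -(-10) = -2*(-5) = 10)
y*(-7*4 + 4) = 10*(-7*4 + 4) = 10*(-28 + 4) = 10*(-24) = -240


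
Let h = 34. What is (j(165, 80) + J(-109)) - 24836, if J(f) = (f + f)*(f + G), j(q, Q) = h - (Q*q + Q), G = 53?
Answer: -25874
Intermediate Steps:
j(q, Q) = 34 - Q - Q*q (j(q, Q) = 34 - (Q*q + Q) = 34 - (Q + Q*q) = 34 + (-Q - Q*q) = 34 - Q - Q*q)
J(f) = 2*f*(53 + f) (J(f) = (f + f)*(f + 53) = (2*f)*(53 + f) = 2*f*(53 + f))
(j(165, 80) + J(-109)) - 24836 = ((34 - 1*80 - 1*80*165) + 2*(-109)*(53 - 109)) - 24836 = ((34 - 80 - 13200) + 2*(-109)*(-56)) - 24836 = (-13246 + 12208) - 24836 = -1038 - 24836 = -25874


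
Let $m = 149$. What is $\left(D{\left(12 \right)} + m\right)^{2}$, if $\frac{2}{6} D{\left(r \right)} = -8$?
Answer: $15625$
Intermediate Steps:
$D{\left(r \right)} = -24$ ($D{\left(r \right)} = 3 \left(-8\right) = -24$)
$\left(D{\left(12 \right)} + m\right)^{2} = \left(-24 + 149\right)^{2} = 125^{2} = 15625$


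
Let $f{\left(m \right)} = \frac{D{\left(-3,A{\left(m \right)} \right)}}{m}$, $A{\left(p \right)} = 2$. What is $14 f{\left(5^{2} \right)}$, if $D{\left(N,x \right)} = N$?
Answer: $- \frac{42}{25} \approx -1.68$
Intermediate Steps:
$f{\left(m \right)} = - \frac{3}{m}$
$14 f{\left(5^{2} \right)} = 14 \left(- \frac{3}{5^{2}}\right) = 14 \left(- \frac{3}{25}\right) = - \frac{42}{25}$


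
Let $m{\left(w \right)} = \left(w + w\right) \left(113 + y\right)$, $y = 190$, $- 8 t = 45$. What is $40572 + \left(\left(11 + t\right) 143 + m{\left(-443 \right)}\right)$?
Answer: $- \frac{1816939}{8} \approx -2.2712 \cdot 10^{5}$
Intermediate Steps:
$t = - \frac{45}{8}$ ($t = \left(- \frac{1}{8}\right) 45 = - \frac{45}{8} \approx -5.625$)
$m{\left(w \right)} = 606 w$ ($m{\left(w \right)} = \left(w + w\right) \left(113 + 190\right) = 2 w 303 = 606 w$)
$40572 + \left(\left(11 + t\right) 143 + m{\left(-443 \right)}\right) = 40572 + \left(\left(11 - \frac{45}{8}\right) 143 + 606 \left(-443\right)\right) = 40572 + \left(\frac{43}{8} \cdot 143 - 268458\right) = 40572 + \left(\frac{6149}{8} - 268458\right) = 40572 - \frac{2141515}{8} = - \frac{1816939}{8}$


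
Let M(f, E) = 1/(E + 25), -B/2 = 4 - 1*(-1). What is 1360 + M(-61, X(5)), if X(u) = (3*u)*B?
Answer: 169999/125 ≈ 1360.0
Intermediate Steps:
B = -10 (B = -2*(4 - 1*(-1)) = -2*(4 + 1) = -2*5 = -10)
X(u) = -30*u (X(u) = (3*u)*(-10) = -30*u)
M(f, E) = 1/(25 + E)
1360 + M(-61, X(5)) = 1360 + 1/(25 - 30*5) = 1360 + 1/(25 - 150) = 1360 + 1/(-125) = 1360 - 1/125 = 169999/125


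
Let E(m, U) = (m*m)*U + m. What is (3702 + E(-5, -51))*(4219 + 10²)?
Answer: 10460618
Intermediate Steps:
E(m, U) = m + U*m² (E(m, U) = m²*U + m = U*m² + m = m + U*m²)
(3702 + E(-5, -51))*(4219 + 10²) = (3702 - 5*(1 - 51*(-5)))*(4219 + 10²) = (3702 - 5*(1 + 255))*(4219 + 100) = (3702 - 5*256)*4319 = (3702 - 1280)*4319 = 2422*4319 = 10460618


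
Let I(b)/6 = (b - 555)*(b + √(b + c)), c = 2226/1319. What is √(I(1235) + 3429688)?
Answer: 2*√(3683286287842 + 1345380*√2151540929)/1319 ≈ 2934.6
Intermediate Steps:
c = 2226/1319 (c = 2226*(1/1319) = 2226/1319 ≈ 1.6876)
I(b) = 6*(-555 + b)*(b + √(2226/1319 + b)) (I(b) = 6*((b - 555)*(b + √(b + 2226/1319))) = 6*((-555 + b)*(b + √(2226/1319 + b))) = 6*(-555 + b)*(b + √(2226/1319 + b)))
√(I(1235) + 3429688) = √((-3330*1235 + 6*1235² - 3330*√(2936094 + 1739761*1235)/1319 + (6/1319)*1235*√(2936094 + 1739761*1235)) + 3429688) = √((-4112550 + 6*1525225 - 3330*√(2936094 + 2148604835)/1319 + (6/1319)*1235*√(2936094 + 2148604835)) + 3429688) = √((-4112550 + 9151350 - 3330*√2151540929/1319 + (6/1319)*1235*√2151540929) + 3429688) = √((-4112550 + 9151350 - 3330*√2151540929/1319 + 7410*√2151540929/1319) + 3429688) = √((5038800 + 4080*√2151540929/1319) + 3429688) = √(8468488 + 4080*√2151540929/1319)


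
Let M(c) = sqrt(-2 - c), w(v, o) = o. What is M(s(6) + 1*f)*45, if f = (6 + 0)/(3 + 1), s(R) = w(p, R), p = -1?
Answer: 45*I*sqrt(38)/2 ≈ 138.7*I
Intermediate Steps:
s(R) = R
f = 3/2 (f = 6/4 = 6*(1/4) = 3/2 ≈ 1.5000)
M(s(6) + 1*f)*45 = sqrt(-2 - (6 + 1*(3/2)))*45 = sqrt(-2 - (6 + 3/2))*45 = sqrt(-2 - 1*15/2)*45 = sqrt(-2 - 15/2)*45 = sqrt(-19/2)*45 = (I*sqrt(38)/2)*45 = 45*I*sqrt(38)/2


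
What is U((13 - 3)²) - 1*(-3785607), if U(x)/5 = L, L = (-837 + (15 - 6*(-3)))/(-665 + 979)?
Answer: 594338289/157 ≈ 3.7856e+6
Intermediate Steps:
L = -402/157 (L = (-837 + (15 + 18))/314 = (-837 + 33)*(1/314) = -804*1/314 = -402/157 ≈ -2.5605)
U(x) = -2010/157 (U(x) = 5*(-402/157) = -2010/157)
U((13 - 3)²) - 1*(-3785607) = -2010/157 - 1*(-3785607) = -2010/157 + 3785607 = 594338289/157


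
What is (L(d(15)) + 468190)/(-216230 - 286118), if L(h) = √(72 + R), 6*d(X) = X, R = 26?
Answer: -234095/251174 - √2/71764 ≈ -0.93202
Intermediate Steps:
d(X) = X/6
L(h) = 7*√2 (L(h) = √(72 + 26) = √98 = 7*√2)
(L(d(15)) + 468190)/(-216230 - 286118) = (7*√2 + 468190)/(-216230 - 286118) = (468190 + 7*√2)/(-502348) = (468190 + 7*√2)*(-1/502348) = -234095/251174 - √2/71764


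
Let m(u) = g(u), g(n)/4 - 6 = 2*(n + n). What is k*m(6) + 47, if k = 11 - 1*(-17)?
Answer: 3407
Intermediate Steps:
g(n) = 24 + 16*n (g(n) = 24 + 4*(2*(n + n)) = 24 + 4*(2*(2*n)) = 24 + 4*(4*n) = 24 + 16*n)
m(u) = 24 + 16*u
k = 28 (k = 11 + 17 = 28)
k*m(6) + 47 = 28*(24 + 16*6) + 47 = 28*(24 + 96) + 47 = 28*120 + 47 = 3360 + 47 = 3407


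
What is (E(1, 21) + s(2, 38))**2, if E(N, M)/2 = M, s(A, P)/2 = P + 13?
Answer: 20736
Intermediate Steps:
s(A, P) = 26 + 2*P (s(A, P) = 2*(P + 13) = 2*(13 + P) = 26 + 2*P)
E(N, M) = 2*M
(E(1, 21) + s(2, 38))**2 = (2*21 + (26 + 2*38))**2 = (42 + (26 + 76))**2 = (42 + 102)**2 = 144**2 = 20736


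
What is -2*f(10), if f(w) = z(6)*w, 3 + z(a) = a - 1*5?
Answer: 40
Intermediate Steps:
z(a) = -8 + a (z(a) = -3 + (a - 1*5) = -3 + (a - 5) = -3 + (-5 + a) = -8 + a)
f(w) = -2*w (f(w) = (-8 + 6)*w = -2*w)
-2*f(10) = -(-4)*10 = -2*(-20) = 40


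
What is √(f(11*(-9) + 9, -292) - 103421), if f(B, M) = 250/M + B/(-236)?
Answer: 2*I*√479623527411/4307 ≈ 321.59*I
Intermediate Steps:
f(B, M) = 250/M - B/236 (f(B, M) = 250/M + B*(-1/236) = 250/M - B/236)
√(f(11*(-9) + 9, -292) - 103421) = √((250/(-292) - (11*(-9) + 9)/236) - 103421) = √((250*(-1/292) - (-99 + 9)/236) - 103421) = √((-125/146 - 1/236*(-90)) - 103421) = √((-125/146 + 45/118) - 103421) = √(-2045/4307 - 103421) = √(-445436292/4307) = 2*I*√479623527411/4307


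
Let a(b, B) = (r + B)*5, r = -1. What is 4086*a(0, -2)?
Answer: -61290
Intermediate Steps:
a(b, B) = -5 + 5*B (a(b, B) = (-1 + B)*5 = -5 + 5*B)
4086*a(0, -2) = 4086*(-5 + 5*(-2)) = 4086*(-5 - 10) = 4086*(-15) = -61290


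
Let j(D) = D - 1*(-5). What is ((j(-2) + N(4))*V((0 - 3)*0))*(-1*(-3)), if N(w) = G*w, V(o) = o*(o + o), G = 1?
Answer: 0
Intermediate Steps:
j(D) = 5 + D (j(D) = D + 5 = 5 + D)
V(o) = 2*o² (V(o) = o*(2*o) = 2*o²)
N(w) = w (N(w) = 1*w = w)
((j(-2) + N(4))*V((0 - 3)*0))*(-1*(-3)) = (((5 - 2) + 4)*(2*((0 - 3)*0)²))*(-1*(-3)) = ((3 + 4)*(2*(-3*0)²))*3 = (7*(2*0²))*3 = (7*(2*0))*3 = (7*0)*3 = 0*3 = 0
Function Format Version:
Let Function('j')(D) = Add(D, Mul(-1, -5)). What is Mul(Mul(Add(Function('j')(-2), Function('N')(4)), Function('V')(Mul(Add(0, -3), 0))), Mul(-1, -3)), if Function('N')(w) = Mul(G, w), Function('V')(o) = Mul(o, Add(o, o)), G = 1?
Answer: 0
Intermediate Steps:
Function('j')(D) = Add(5, D) (Function('j')(D) = Add(D, 5) = Add(5, D))
Function('V')(o) = Mul(2, Pow(o, 2)) (Function('V')(o) = Mul(o, Mul(2, o)) = Mul(2, Pow(o, 2)))
Function('N')(w) = w (Function('N')(w) = Mul(1, w) = w)
Mul(Mul(Add(Function('j')(-2), Function('N')(4)), Function('V')(Mul(Add(0, -3), 0))), Mul(-1, -3)) = Mul(Mul(Add(Add(5, -2), 4), Mul(2, Pow(Mul(Add(0, -3), 0), 2))), Mul(-1, -3)) = Mul(Mul(Add(3, 4), Mul(2, Pow(Mul(-3, 0), 2))), 3) = Mul(Mul(7, Mul(2, Pow(0, 2))), 3) = Mul(Mul(7, Mul(2, 0)), 3) = Mul(Mul(7, 0), 3) = Mul(0, 3) = 0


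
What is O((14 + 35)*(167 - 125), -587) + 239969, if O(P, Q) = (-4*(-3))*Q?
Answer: 232925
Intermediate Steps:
O(P, Q) = 12*Q
O((14 + 35)*(167 - 125), -587) + 239969 = 12*(-587) + 239969 = -7044 + 239969 = 232925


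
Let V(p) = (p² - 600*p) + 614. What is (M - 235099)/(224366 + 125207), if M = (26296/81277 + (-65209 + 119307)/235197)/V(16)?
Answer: -202237989276484552/300711362474026665 ≈ -0.67253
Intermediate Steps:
V(p) = 614 + p² - 600*p
M = -54544657/860224795605 (M = (26296/81277 + (-65209 + 119307)/235197)/(614 + 16² - 600*16) = (26296*(1/81277) + 54098*(1/235197))/(614 + 256 - 9600) = (26296/81277 + 54098/235197)/(-8730) = (10581663458/19116106569)*(-1/8730) = -54544657/860224795605 ≈ -6.3407e-5)
(M - 235099)/(224366 + 125207) = (-54544657/860224795605 - 235099)/(224366 + 125207) = -202237989276484552/860224795605/349573 = -202237989276484552/860224795605*1/349573 = -202237989276484552/300711362474026665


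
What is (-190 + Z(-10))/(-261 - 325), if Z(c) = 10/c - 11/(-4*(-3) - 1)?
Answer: 96/293 ≈ 0.32764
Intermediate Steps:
Z(c) = -1 + 10/c (Z(c) = 10/c - 11/(12 - 1) = 10/c - 11/11 = 10/c - 11*1/11 = 10/c - 1 = -1 + 10/c)
(-190 + Z(-10))/(-261 - 325) = (-190 + (10 - 1*(-10))/(-10))/(-261 - 325) = (-190 - (10 + 10)/10)/(-586) = (-190 - ⅒*20)*(-1/586) = (-190 - 2)*(-1/586) = -192*(-1/586) = 96/293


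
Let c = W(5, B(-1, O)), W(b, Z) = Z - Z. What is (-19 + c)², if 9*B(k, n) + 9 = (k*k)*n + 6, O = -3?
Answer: 361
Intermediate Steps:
B(k, n) = -⅓ + n*k²/9 (B(k, n) = -1 + ((k*k)*n + 6)/9 = -1 + (k²*n + 6)/9 = -1 + (n*k² + 6)/9 = -1 + (6 + n*k²)/9 = -1 + (⅔ + n*k²/9) = -⅓ + n*k²/9)
W(b, Z) = 0
c = 0
(-19 + c)² = (-19 + 0)² = (-19)² = 361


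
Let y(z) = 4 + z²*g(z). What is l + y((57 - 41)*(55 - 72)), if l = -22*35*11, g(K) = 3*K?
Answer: -60379410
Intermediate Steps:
y(z) = 4 + 3*z³ (y(z) = 4 + z²*(3*z) = 4 + 3*z³)
l = -8470 (l = -770*11 = -8470)
l + y((57 - 41)*(55 - 72)) = -8470 + (4 + 3*((57 - 41)*(55 - 72))³) = -8470 + (4 + 3*(16*(-17))³) = -8470 + (4 + 3*(-272)³) = -8470 + (4 + 3*(-20123648)) = -8470 + (4 - 60370944) = -8470 - 60370940 = -60379410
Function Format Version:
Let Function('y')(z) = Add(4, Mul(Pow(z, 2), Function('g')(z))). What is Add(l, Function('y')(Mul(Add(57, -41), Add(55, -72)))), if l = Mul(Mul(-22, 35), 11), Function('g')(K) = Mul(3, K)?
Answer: -60379410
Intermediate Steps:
Function('y')(z) = Add(4, Mul(3, Pow(z, 3))) (Function('y')(z) = Add(4, Mul(Pow(z, 2), Mul(3, z))) = Add(4, Mul(3, Pow(z, 3))))
l = -8470 (l = Mul(-770, 11) = -8470)
Add(l, Function('y')(Mul(Add(57, -41), Add(55, -72)))) = Add(-8470, Add(4, Mul(3, Pow(Mul(Add(57, -41), Add(55, -72)), 3)))) = Add(-8470, Add(4, Mul(3, Pow(Mul(16, -17), 3)))) = Add(-8470, Add(4, Mul(3, Pow(-272, 3)))) = Add(-8470, Add(4, Mul(3, -20123648))) = Add(-8470, Add(4, -60370944)) = Add(-8470, -60370940) = -60379410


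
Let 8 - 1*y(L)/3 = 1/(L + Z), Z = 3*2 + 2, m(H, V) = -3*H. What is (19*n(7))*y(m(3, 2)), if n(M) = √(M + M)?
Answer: 513*√14 ≈ 1919.5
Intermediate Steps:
Z = 8 (Z = 6 + 2 = 8)
y(L) = 24 - 3/(8 + L) (y(L) = 24 - 3/(L + 8) = 24 - 3/(8 + L))
n(M) = √2*√M (n(M) = √(2*M) = √2*√M)
(19*n(7))*y(m(3, 2)) = (19*(√2*√7))*(3*(63 + 8*(-3*3))/(8 - 3*3)) = (19*√14)*(3*(63 + 8*(-9))/(8 - 9)) = (19*√14)*(3*(63 - 72)/(-1)) = (19*√14)*(3*(-1)*(-9)) = (19*√14)*27 = 513*√14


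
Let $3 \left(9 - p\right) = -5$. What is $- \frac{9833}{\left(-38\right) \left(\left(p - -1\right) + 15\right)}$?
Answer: $\frac{29499}{3040} \approx 9.7036$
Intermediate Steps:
$p = \frac{32}{3}$ ($p = 9 - - \frac{5}{3} = 9 + \frac{5}{3} = \frac{32}{3} \approx 10.667$)
$- \frac{9833}{\left(-38\right) \left(\left(p - -1\right) + 15\right)} = - \frac{9833}{\left(-38\right) \left(\left(\frac{32}{3} - -1\right) + 15\right)} = - \frac{9833}{\left(-38\right) \left(\left(\frac{32}{3} + 1\right) + 15\right)} = - \frac{9833}{\left(-38\right) \left(\frac{35}{3} + 15\right)} = - \frac{9833}{\left(-38\right) \frac{80}{3}} = - \frac{9833}{- \frac{3040}{3}} = \left(-9833\right) \left(- \frac{3}{3040}\right) = \frac{29499}{3040}$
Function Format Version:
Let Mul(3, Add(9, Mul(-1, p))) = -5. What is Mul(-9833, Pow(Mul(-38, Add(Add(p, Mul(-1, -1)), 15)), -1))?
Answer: Rational(29499, 3040) ≈ 9.7036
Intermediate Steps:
p = Rational(32, 3) (p = Add(9, Mul(Rational(-1, 3), -5)) = Add(9, Rational(5, 3)) = Rational(32, 3) ≈ 10.667)
Mul(-9833, Pow(Mul(-38, Add(Add(p, Mul(-1, -1)), 15)), -1)) = Mul(-9833, Pow(Mul(-38, Add(Add(Rational(32, 3), Mul(-1, -1)), 15)), -1)) = Mul(-9833, Pow(Mul(-38, Add(Add(Rational(32, 3), 1), 15)), -1)) = Mul(-9833, Pow(Mul(-38, Add(Rational(35, 3), 15)), -1)) = Mul(-9833, Pow(Mul(-38, Rational(80, 3)), -1)) = Mul(-9833, Pow(Rational(-3040, 3), -1)) = Mul(-9833, Rational(-3, 3040)) = Rational(29499, 3040)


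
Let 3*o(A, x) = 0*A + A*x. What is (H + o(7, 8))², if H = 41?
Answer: 32041/9 ≈ 3560.1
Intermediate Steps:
o(A, x) = A*x/3 (o(A, x) = (0*A + A*x)/3 = (0 + A*x)/3 = (A*x)/3 = A*x/3)
(H + o(7, 8))² = (41 + (⅓)*7*8)² = (41 + 56/3)² = (179/3)² = 32041/9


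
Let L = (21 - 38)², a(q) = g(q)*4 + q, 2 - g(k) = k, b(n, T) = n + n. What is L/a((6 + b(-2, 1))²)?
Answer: -289/4 ≈ -72.250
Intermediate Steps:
b(n, T) = 2*n
g(k) = 2 - k
a(q) = 8 - 3*q (a(q) = (2 - q)*4 + q = (8 - 4*q) + q = 8 - 3*q)
L = 289 (L = (-17)² = 289)
L/a((6 + b(-2, 1))²) = 289/(8 - 3*(6 + 2*(-2))²) = 289/(8 - 3*(6 - 4)²) = 289/(8 - 3*2²) = 289/(8 - 3*4) = 289/(8 - 12) = 289/(-4) = 289*(-¼) = -289/4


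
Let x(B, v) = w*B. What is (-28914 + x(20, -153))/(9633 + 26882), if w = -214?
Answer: -33194/36515 ≈ -0.90905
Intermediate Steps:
x(B, v) = -214*B
(-28914 + x(20, -153))/(9633 + 26882) = (-28914 - 214*20)/(9633 + 26882) = (-28914 - 4280)/36515 = -33194*1/36515 = -33194/36515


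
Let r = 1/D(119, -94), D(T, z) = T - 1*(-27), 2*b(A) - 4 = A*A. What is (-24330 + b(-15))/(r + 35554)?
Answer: -3535463/5190885 ≈ -0.68109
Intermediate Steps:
b(A) = 2 + A²/2 (b(A) = 2 + (A*A)/2 = 2 + A²/2)
D(T, z) = 27 + T (D(T, z) = T + 27 = 27 + T)
r = 1/146 (r = 1/(27 + 119) = 1/146 ≈ 0.0068493)
(-24330 + b(-15))/(r + 35554) = (-24330 + (2 + (½)*(-15)²))/(1/146 + 35554) = (-24330 + (2 + (½)*225))/(5190885/146) = (-24330 + (2 + 225/2))*(146/5190885) = (-24330 + 229/2)*(146/5190885) = -48431/2*146/5190885 = -3535463/5190885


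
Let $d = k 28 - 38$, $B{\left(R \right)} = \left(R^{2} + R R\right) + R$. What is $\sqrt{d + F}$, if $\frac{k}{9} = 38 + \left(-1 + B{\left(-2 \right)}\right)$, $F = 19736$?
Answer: $\sqrt{30534} \approx 174.74$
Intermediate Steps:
$B{\left(R \right)} = R + 2 R^{2}$ ($B{\left(R \right)} = \left(R^{2} + R^{2}\right) + R = 2 R^{2} + R = R + 2 R^{2}$)
$k = 387$ ($k = 9 \left(38 - \left(1 + 2 \left(1 + 2 \left(-2\right)\right)\right)\right) = 9 \left(38 - \left(1 + 2 \left(1 - 4\right)\right)\right) = 9 \left(38 - -5\right) = 9 \left(38 + \left(-1 + 6\right)\right) = 9 \left(38 + 5\right) = 9 \cdot 43 = 387$)
$d = 10798$ ($d = 387 \cdot 28 - 38 = 10836 - 38 = 10798$)
$\sqrt{d + F} = \sqrt{10798 + 19736} = \sqrt{30534}$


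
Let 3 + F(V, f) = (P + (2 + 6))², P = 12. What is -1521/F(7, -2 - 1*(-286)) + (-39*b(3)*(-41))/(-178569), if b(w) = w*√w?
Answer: -1521/397 - 533*√3/19841 ≈ -3.8778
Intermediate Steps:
b(w) = w^(3/2)
F(V, f) = 397 (F(V, f) = -3 + (12 + (2 + 6))² = -3 + (12 + 8)² = -3 + 20² = -3 + 400 = 397)
-1521/F(7, -2 - 1*(-286)) + (-39*b(3)*(-41))/(-178569) = -1521/397 + (-117*√3*(-41))/(-178569) = -1521*1/397 + (-117*√3*(-41))*(-1/178569) = -1521/397 + (-117*√3*(-41))*(-1/178569) = -1521/397 + (4797*√3)*(-1/178569) = -1521/397 - 533*√3/19841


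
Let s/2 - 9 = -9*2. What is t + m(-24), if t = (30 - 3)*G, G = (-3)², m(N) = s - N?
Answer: 249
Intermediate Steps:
s = -18 (s = 18 + 2*(-9*2) = 18 + 2*(-18) = 18 - 36 = -18)
m(N) = -18 - N
G = 9
t = 243 (t = (30 - 3)*9 = 27*9 = 243)
t + m(-24) = 243 + (-18 - 1*(-24)) = 243 + (-18 + 24) = 243 + 6 = 249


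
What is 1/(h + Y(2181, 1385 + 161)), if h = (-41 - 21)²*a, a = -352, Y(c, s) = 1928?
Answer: -1/1351160 ≈ -7.4010e-7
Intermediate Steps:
h = -1353088 (h = (-41 - 21)²*(-352) = (-62)²*(-352) = 3844*(-352) = -1353088)
1/(h + Y(2181, 1385 + 161)) = 1/(-1353088 + 1928) = 1/(-1351160) = -1/1351160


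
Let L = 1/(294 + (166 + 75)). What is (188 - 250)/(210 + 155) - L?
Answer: -6707/39055 ≈ -0.17173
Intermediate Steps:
L = 1/535 (L = 1/(294 + 241) = 1/535 ≈ 0.0018692)
(188 - 250)/(210 + 155) - L = (188 - 250)/(210 + 155) - 1*1/535 = -62/365 - 1/535 = -6707/39055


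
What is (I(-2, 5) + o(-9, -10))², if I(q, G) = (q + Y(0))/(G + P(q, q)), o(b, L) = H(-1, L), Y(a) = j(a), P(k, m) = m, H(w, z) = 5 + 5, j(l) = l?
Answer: 784/9 ≈ 87.111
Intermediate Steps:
H(w, z) = 10
Y(a) = a
o(b, L) = 10
I(q, G) = q/(G + q) (I(q, G) = (q + 0)/(G + q) = q/(G + q))
(I(-2, 5) + o(-9, -10))² = (-2/(5 - 2) + 10)² = (-2/3 + 10)² = (-2*⅓ + 10)² = (-⅔ + 10)² = (28/3)² = 784/9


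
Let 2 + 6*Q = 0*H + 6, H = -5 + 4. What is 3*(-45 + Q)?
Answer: -133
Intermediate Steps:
H = -1
Q = 2/3 (Q = -1/3 + (0*(-1) + 6)/6 = -1/3 + (0 + 6)/6 = -1/3 + (1/6)*6 = -1/3 + 1 = 2/3 ≈ 0.66667)
3*(-45 + Q) = 3*(-45 + 2/3) = 3*(-133/3) = -133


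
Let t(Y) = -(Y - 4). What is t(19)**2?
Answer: 225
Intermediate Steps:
t(Y) = 4 - Y (t(Y) = -(-4 + Y) = 4 - Y)
t(19)**2 = (4 - 1*19)**2 = (4 - 19)**2 = (-15)**2 = 225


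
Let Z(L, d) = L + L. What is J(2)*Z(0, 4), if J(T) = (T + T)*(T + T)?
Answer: 0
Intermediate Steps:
J(T) = 4*T² (J(T) = (2*T)*(2*T) = 4*T²)
Z(L, d) = 2*L
J(2)*Z(0, 4) = (4*2²)*(2*0) = (4*4)*0 = 16*0 = 0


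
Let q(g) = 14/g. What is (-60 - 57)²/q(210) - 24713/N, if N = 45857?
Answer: 9416022382/45857 ≈ 2.0533e+5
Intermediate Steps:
(-60 - 57)²/q(210) - 24713/N = (-60 - 57)²/((14/210)) - 24713/45857 = (-117)²/((14*(1/210))) - 24713*1/45857 = 13689/(1/15) - 24713/45857 = 13689*15 - 24713/45857 = 205335 - 24713/45857 = 9416022382/45857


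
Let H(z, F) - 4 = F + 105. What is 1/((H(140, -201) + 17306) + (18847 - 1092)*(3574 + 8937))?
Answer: 1/222150019 ≈ 4.5015e-9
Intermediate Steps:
H(z, F) = 109 + F (H(z, F) = 4 + (F + 105) = 4 + (105 + F) = 109 + F)
1/((H(140, -201) + 17306) + (18847 - 1092)*(3574 + 8937)) = 1/(((109 - 201) + 17306) + (18847 - 1092)*(3574 + 8937)) = 1/((-92 + 17306) + 17755*12511) = 1/(17214 + 222132805) = 1/222150019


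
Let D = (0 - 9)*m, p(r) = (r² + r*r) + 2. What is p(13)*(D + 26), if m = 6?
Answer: -9520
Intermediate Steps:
p(r) = 2 + 2*r² (p(r) = (r² + r²) + 2 = 2*r² + 2 = 2 + 2*r²)
D = -54 (D = (0 - 9)*6 = -9*6 = -54)
p(13)*(D + 26) = (2 + 2*13²)*(-54 + 26) = (2 + 2*169)*(-28) = (2 + 338)*(-28) = 340*(-28) = -9520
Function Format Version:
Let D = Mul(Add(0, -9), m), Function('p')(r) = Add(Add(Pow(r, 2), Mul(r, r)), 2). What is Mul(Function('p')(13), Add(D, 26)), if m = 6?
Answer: -9520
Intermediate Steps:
Function('p')(r) = Add(2, Mul(2, Pow(r, 2))) (Function('p')(r) = Add(Add(Pow(r, 2), Pow(r, 2)), 2) = Add(Mul(2, Pow(r, 2)), 2) = Add(2, Mul(2, Pow(r, 2))))
D = -54 (D = Mul(Add(0, -9), 6) = Mul(-9, 6) = -54)
Mul(Function('p')(13), Add(D, 26)) = Mul(Add(2, Mul(2, Pow(13, 2))), Add(-54, 26)) = Mul(Add(2, Mul(2, 169)), -28) = Mul(Add(2, 338), -28) = Mul(340, -28) = -9520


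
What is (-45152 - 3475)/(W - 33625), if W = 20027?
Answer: 48627/13598 ≈ 3.5760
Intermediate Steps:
(-45152 - 3475)/(W - 33625) = (-45152 - 3475)/(20027 - 33625) = -48627/(-13598) = -48627*(-1/13598) = 48627/13598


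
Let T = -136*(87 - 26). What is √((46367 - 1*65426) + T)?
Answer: I*√27355 ≈ 165.39*I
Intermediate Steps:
T = -8296 (T = -136*61 = -8296)
√((46367 - 1*65426) + T) = √((46367 - 1*65426) - 8296) = √((46367 - 65426) - 8296) = √(-19059 - 8296) = √(-27355) = I*√27355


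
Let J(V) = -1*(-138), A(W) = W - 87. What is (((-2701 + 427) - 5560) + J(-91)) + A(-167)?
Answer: -7950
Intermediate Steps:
A(W) = -87 + W
J(V) = 138
(((-2701 + 427) - 5560) + J(-91)) + A(-167) = (((-2701 + 427) - 5560) + 138) + (-87 - 167) = ((-2274 - 5560) + 138) - 254 = (-7834 + 138) - 254 = -7696 - 254 = -7950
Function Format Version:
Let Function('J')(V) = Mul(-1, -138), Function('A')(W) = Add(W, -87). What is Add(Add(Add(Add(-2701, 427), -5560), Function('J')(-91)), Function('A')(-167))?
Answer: -7950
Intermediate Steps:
Function('A')(W) = Add(-87, W)
Function('J')(V) = 138
Add(Add(Add(Add(-2701, 427), -5560), Function('J')(-91)), Function('A')(-167)) = Add(Add(Add(Add(-2701, 427), -5560), 138), Add(-87, -167)) = Add(Add(Add(-2274, -5560), 138), -254) = Add(Add(-7834, 138), -254) = Add(-7696, -254) = -7950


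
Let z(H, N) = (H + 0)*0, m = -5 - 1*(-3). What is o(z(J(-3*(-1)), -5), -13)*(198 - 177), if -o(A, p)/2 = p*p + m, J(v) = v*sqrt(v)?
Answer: -7014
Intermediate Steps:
J(v) = v**(3/2)
m = -2 (m = -5 + 3 = -2)
z(H, N) = 0 (z(H, N) = H*0 = 0)
o(A, p) = 4 - 2*p**2 (o(A, p) = -2*(p*p - 2) = -2*(p**2 - 2) = -2*(-2 + p**2) = 4 - 2*p**2)
o(z(J(-3*(-1)), -5), -13)*(198 - 177) = (4 - 2*(-13)**2)*(198 - 177) = (4 - 2*169)*21 = (4 - 338)*21 = -334*21 = -7014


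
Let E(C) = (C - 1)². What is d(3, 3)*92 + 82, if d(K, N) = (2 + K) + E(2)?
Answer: 634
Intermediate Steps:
E(C) = (-1 + C)²
d(K, N) = 3 + K (d(K, N) = (2 + K) + (-1 + 2)² = (2 + K) + 1² = (2 + K) + 1 = 3 + K)
d(3, 3)*92 + 82 = (3 + 3)*92 + 82 = 6*92 + 82 = 552 + 82 = 634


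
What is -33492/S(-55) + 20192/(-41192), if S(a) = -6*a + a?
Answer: -173144408/1415975 ≈ -122.28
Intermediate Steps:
S(a) = -5*a
-33492/S(-55) + 20192/(-41192) = -33492/((-5*(-55))) + 20192/(-41192) = -33492/275 + 20192*(-1/41192) = -33492*1/275 - 2524/5149 = -33492/275 - 2524/5149 = -173144408/1415975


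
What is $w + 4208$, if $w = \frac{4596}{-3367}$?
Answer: $\frac{14163740}{3367} \approx 4206.6$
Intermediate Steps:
$w = - \frac{4596}{3367}$ ($w = 4596 \left(- \frac{1}{3367}\right) = - \frac{4596}{3367} \approx -1.365$)
$w + 4208 = - \frac{4596}{3367} + 4208 = \frac{14163740}{3367}$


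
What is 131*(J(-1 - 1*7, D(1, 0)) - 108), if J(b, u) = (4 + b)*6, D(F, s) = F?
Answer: -17292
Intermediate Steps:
J(b, u) = 24 + 6*b
131*(J(-1 - 1*7, D(1, 0)) - 108) = 131*((24 + 6*(-1 - 1*7)) - 108) = 131*((24 + 6*(-1 - 7)) - 108) = 131*((24 + 6*(-8)) - 108) = 131*((24 - 48) - 108) = 131*(-24 - 108) = 131*(-132) = -17292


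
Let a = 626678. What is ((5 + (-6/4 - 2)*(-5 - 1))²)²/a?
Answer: 17576/24103 ≈ 0.72920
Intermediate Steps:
((5 + (-6/4 - 2)*(-5 - 1))²)²/a = ((5 + (-6/4 - 2)*(-5 - 1))²)²/626678 = ((5 + (-6*¼ - 2)*(-6))²)²*(1/626678) = ((5 + (-3/2 - 2)*(-6))²)²*(1/626678) = ((5 - 7/2*(-6))²)²*(1/626678) = ((5 + 21)²)²*(1/626678) = (26²)²*(1/626678) = 676²*(1/626678) = 456976*(1/626678) = 17576/24103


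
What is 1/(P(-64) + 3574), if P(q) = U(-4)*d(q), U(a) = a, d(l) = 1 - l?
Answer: 1/3314 ≈ 0.00030175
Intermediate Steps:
P(q) = -4 + 4*q (P(q) = -4*(1 - q) = -4 + 4*q)
1/(P(-64) + 3574) = 1/((-4 + 4*(-64)) + 3574) = 1/((-4 - 256) + 3574) = 1/(-260 + 3574) = 1/3314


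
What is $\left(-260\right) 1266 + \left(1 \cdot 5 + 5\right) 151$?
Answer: $-327650$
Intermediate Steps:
$\left(-260\right) 1266 + \left(1 \cdot 5 + 5\right) 151 = -329160 + \left(5 + 5\right) 151 = -329160 + 10 \cdot 151 = -329160 + 1510 = -327650$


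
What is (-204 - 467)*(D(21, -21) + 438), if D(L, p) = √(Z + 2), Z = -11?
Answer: -293898 - 2013*I ≈ -2.939e+5 - 2013.0*I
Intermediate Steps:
D(L, p) = 3*I (D(L, p) = √(-11 + 2) = √(-9) = 3*I)
(-204 - 467)*(D(21, -21) + 438) = (-204 - 467)*(3*I + 438) = -671*(438 + 3*I) = -293898 - 2013*I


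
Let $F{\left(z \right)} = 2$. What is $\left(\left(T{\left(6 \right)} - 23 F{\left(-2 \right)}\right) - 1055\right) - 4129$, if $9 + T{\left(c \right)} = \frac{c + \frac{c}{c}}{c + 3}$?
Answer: $- \frac{47144}{9} \approx -5238.2$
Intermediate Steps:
$T{\left(c \right)} = -9 + \frac{1 + c}{3 + c}$ ($T{\left(c \right)} = -9 + \frac{c + \frac{c}{c}}{c + 3} = -9 + \frac{c + 1}{3 + c} = -9 + \frac{1 + c}{3 + c}$)
$\left(\left(T{\left(6 \right)} - 23 F{\left(-2 \right)}\right) - 1055\right) - 4129 = \left(\left(\frac{2 \left(-13 - 24\right)}{3 + 6} - 46\right) - 1055\right) - 4129 = \left(\left(\frac{2 \left(-13 - 24\right)}{9} - 46\right) - 1055\right) - 4129 = \left(\left(2 \cdot \frac{1}{9} \left(-37\right) - 46\right) - 1055\right) - 4129 = \left(\left(- \frac{74}{9} - 46\right) - 1055\right) - 4129 = \left(- \frac{488}{9} - 1055\right) - 4129 = - \frac{9983}{9} - 4129 = - \frac{47144}{9}$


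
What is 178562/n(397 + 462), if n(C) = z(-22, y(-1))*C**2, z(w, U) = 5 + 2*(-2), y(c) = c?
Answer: 178562/737881 ≈ 0.24199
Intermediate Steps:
z(w, U) = 1 (z(w, U) = 5 - 4 = 1)
n(C) = C**2 (n(C) = 1*C**2 = C**2)
178562/n(397 + 462) = 178562/((397 + 462)**2) = 178562/(859**2) = 178562/737881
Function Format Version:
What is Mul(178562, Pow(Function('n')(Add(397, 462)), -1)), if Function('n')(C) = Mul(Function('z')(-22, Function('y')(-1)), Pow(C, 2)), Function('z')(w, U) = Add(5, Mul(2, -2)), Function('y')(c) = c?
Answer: Rational(178562, 737881) ≈ 0.24199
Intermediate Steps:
Function('z')(w, U) = 1 (Function('z')(w, U) = Add(5, -4) = 1)
Function('n')(C) = Pow(C, 2) (Function('n')(C) = Mul(1, Pow(C, 2)) = Pow(C, 2))
Mul(178562, Pow(Function('n')(Add(397, 462)), -1)) = Mul(178562, Pow(Pow(Add(397, 462), 2), -1)) = Mul(178562, Pow(Pow(859, 2), -1)) = Mul(178562, Pow(737881, -1)) = Mul(178562, Rational(1, 737881)) = Rational(178562, 737881)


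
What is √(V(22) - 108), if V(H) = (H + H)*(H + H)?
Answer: 2*√457 ≈ 42.755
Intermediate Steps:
V(H) = 4*H² (V(H) = (2*H)*(2*H) = 4*H²)
√(V(22) - 108) = √(4*22² - 108) = √(4*484 - 108) = √(1936 - 108) = √1828 = 2*√457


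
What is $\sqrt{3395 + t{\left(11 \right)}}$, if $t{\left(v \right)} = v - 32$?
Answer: $\sqrt{3374} \approx 58.086$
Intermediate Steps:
$t{\left(v \right)} = -32 + v$ ($t{\left(v \right)} = v - 32 = -32 + v$)
$\sqrt{3395 + t{\left(11 \right)}} = \sqrt{3395 + \left(-32 + 11\right)} = \sqrt{3395 - 21} = \sqrt{3374}$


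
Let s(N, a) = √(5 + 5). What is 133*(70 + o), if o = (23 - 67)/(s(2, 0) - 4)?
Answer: 39634/3 + 2926*√10/3 ≈ 16296.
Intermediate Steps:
s(N, a) = √10
o = -44/(-4 + √10) (o = (23 - 67)/(√10 - 4) = -44/(-4 + √10) ≈ 52.523)
133*(70 + o) = 133*(70 + (88/3 + 22*√10/3)) = 133*(298/3 + 22*√10/3) = 39634/3 + 2926*√10/3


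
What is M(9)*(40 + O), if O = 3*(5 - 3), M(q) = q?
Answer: 414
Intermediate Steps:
O = 6 (O = 3*2 = 6)
M(9)*(40 + O) = 9*(40 + 6) = 9*46 = 414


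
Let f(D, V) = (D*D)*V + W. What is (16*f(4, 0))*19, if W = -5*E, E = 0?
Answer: 0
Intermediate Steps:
W = 0 (W = -5*0 = 0)
f(D, V) = V*D² (f(D, V) = (D*D)*V + 0 = D²*V + 0 = V*D² + 0 = V*D²)
(16*f(4, 0))*19 = (16*(0*4²))*19 = (16*(0*16))*19 = (16*0)*19 = 0*19 = 0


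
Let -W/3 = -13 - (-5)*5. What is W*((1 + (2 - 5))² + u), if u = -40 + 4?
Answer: 1152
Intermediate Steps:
u = -36
W = -36 (W = -3*(-13 - (-5)*5) = -3*(-13 - 1*(-25)) = -3*(-13 + 25) = -3*12 = -36)
W*((1 + (2 - 5))² + u) = -36*((1 + (2 - 5))² - 36) = -36*((1 - 3)² - 36) = -36*((-2)² - 36) = -36*(4 - 36) = -36*(-32) = 1152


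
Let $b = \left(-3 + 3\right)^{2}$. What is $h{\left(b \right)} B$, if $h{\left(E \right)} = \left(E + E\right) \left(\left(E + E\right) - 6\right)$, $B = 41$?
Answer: $0$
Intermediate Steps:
$b = 0$ ($b = 0^{2} = 0$)
$h{\left(E \right)} = 2 E \left(-6 + 2 E\right)$ ($h{\left(E \right)} = 2 E \left(2 E - 6\right) = 2 E \left(-6 + 2 E\right)$)
$h{\left(b \right)} B = 4 \cdot 0 \left(-3 + 0\right) 41 = 4 \cdot 0 \left(-3\right) 41 = 0 \cdot 41 = 0$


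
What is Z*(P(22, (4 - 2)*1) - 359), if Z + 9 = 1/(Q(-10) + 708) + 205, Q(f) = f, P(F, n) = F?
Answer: -46104633/698 ≈ -66053.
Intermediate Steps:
Z = 136809/698 (Z = -9 + (1/(-10 + 708) + 205) = -9 + (1/698 + 205) = -9 + 143091/698 = 136809/698 ≈ 196.00)
Z*(P(22, (4 - 2)*1) - 359) = 136809*(22 - 359)/698 = (136809/698)*(-337) = -46104633/698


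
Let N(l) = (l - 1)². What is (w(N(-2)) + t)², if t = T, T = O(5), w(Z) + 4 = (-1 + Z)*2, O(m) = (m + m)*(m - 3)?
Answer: 1024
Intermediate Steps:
N(l) = (-1 + l)²
O(m) = 2*m*(-3 + m) (O(m) = (2*m)*(-3 + m) = 2*m*(-3 + m))
w(Z) = -6 + 2*Z (w(Z) = -4 + (-1 + Z)*2 = -4 + (-2 + 2*Z) = -6 + 2*Z)
T = 20 (T = 2*5*(-3 + 5) = 2*5*2 = 20)
t = 20
(w(N(-2)) + t)² = ((-6 + 2*(-1 - 2)²) + 20)² = ((-6 + 2*(-3)²) + 20)² = ((-6 + 2*9) + 20)² = ((-6 + 18) + 20)² = (12 + 20)² = 32² = 1024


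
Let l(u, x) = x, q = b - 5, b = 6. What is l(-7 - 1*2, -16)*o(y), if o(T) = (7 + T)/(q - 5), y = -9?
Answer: -8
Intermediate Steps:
q = 1 (q = 6 - 5 = 1)
o(T) = -7/4 - T/4 (o(T) = (7 + T)/(1 - 5) = (7 + T)/(-4) = (7 + T)*(-¼) = -7/4 - T/4)
l(-7 - 1*2, -16)*o(y) = -16*(-7/4 - ¼*(-9)) = -16*(-7/4 + 9/4) = -16*½ = -8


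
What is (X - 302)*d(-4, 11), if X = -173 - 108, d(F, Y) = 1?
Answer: -583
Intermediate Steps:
X = -281
(X - 302)*d(-4, 11) = (-281 - 302)*1 = -583*1 = -583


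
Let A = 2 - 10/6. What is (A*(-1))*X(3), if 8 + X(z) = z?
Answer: 5/3 ≈ 1.6667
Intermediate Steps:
X(z) = -8 + z
A = ⅓ (A = 2 - 10/6 = 2 - 1*5/3 = 2 - 5/3 = ⅓ ≈ 0.33333)
(A*(-1))*X(3) = ((⅓)*(-1))*(-8 + 3) = -⅓*(-5) = 5/3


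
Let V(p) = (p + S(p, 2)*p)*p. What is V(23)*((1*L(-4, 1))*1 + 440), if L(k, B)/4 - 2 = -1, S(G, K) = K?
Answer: 704628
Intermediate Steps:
L(k, B) = 4 (L(k, B) = 8 + 4*(-1) = 8 - 4 = 4)
V(p) = 3*p² (V(p) = (p + 2*p)*p = (3*p)*p = 3*p²)
V(23)*((1*L(-4, 1))*1 + 440) = (3*23²)*((1*4)*1 + 440) = (3*529)*(4*1 + 440) = 1587*(4 + 440) = 1587*444 = 704628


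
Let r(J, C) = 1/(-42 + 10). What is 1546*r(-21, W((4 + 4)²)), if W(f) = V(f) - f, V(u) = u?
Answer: -773/16 ≈ -48.313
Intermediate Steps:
W(f) = 0 (W(f) = f - f = 0)
r(J, C) = -1/32 (r(J, C) = 1/(-32) = -1/32)
1546*r(-21, W((4 + 4)²)) = 1546*(-1/32) = -773/16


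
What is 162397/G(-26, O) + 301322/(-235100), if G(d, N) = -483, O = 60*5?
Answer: -19162536613/56776650 ≈ -337.51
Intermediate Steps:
O = 300
162397/G(-26, O) + 301322/(-235100) = 162397/(-483) + 301322/(-235100) = 162397*(-1/483) + 301322*(-1/235100) = -162397/483 - 150661/117550 = -19162536613/56776650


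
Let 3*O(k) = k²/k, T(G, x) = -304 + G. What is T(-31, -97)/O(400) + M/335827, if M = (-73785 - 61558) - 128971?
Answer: -88646347/26866160 ≈ -3.2996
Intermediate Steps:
O(k) = k/3 (O(k) = (k²/k)/3 = k/3)
M = -264314 (M = -135343 - 128971 = -264314)
T(-31, -97)/O(400) + M/335827 = (-304 - 31)/(((⅓)*400)) - 264314/335827 = -335/400/3 - 264314*1/335827 = -335*3/400 - 264314/335827 = -201/80 - 264314/335827 = -88646347/26866160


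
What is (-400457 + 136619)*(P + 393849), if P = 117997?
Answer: -135044424948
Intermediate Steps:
(-400457 + 136619)*(P + 393849) = (-400457 + 136619)*(117997 + 393849) = -263838*511846 = -135044424948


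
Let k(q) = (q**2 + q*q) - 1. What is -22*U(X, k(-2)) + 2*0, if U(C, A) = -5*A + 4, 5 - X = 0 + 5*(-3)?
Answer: 682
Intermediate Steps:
k(q) = -1 + 2*q**2 (k(q) = (q**2 + q**2) - 1 = 2*q**2 - 1 = -1 + 2*q**2)
X = 20 (X = 5 - (0 + 5*(-3)) = 5 - (0 - 15) = 5 - 1*(-15) = 5 + 15 = 20)
U(C, A) = 4 - 5*A
-22*U(X, k(-2)) + 2*0 = -22*(4 - 5*(-1 + 2*(-2)**2)) + 2*0 = -22*(4 - 5*(-1 + 2*4)) + 0 = -22*(4 - 5*(-1 + 8)) + 0 = -22*(4 - 5*7) + 0 = -22*(4 - 35) + 0 = -22*(-31) + 0 = 682 + 0 = 682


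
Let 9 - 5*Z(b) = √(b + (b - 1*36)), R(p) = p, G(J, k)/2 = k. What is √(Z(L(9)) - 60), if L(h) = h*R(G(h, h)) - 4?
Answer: √(-1455 - 10*√70)/5 ≈ 7.8452*I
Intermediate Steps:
G(J, k) = 2*k
L(h) = -4 + 2*h² (L(h) = h*(2*h) - 4 = 2*h² - 4 = -4 + 2*h²)
Z(b) = 9/5 - √(-36 + 2*b)/5 (Z(b) = 9/5 - √(b + (b - 1*36))/5 = 9/5 - √(b + (b - 36))/5 = 9/5 - √(b + (-36 + b))/5 = 9/5 - √(-36 + 2*b)/5)
√(Z(L(9)) - 60) = √((9/5 - √(-36 + 2*(-4 + 2*9²))/5) - 60) = √((9/5 - √(-36 + 2*(-4 + 2*81))/5) - 60) = √((9/5 - √(-36 + 2*(-4 + 162))/5) - 60) = √((9/5 - √(-36 + 2*158)/5) - 60) = √((9/5 - √(-36 + 316)/5) - 60) = √((9/5 - 2*√70/5) - 60) = √(-291/5 - 2*√70/5)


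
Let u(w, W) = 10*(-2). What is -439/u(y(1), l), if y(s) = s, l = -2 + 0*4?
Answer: 439/20 ≈ 21.950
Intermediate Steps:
l = -2 (l = -2 + 0 = -2)
u(w, W) = -20
-439/u(y(1), l) = -439/(-20) = -439*(-1/20) = 439/20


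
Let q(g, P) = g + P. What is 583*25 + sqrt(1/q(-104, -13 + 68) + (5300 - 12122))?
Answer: 14575 + I*sqrt(334279)/7 ≈ 14575.0 + 82.596*I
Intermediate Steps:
q(g, P) = P + g
583*25 + sqrt(1/q(-104, -13 + 68) + (5300 - 12122)) = 583*25 + sqrt(1/((-13 + 68) - 104) + (5300 - 12122)) = 14575 + sqrt(1/(55 - 104) - 6822) = 14575 + sqrt(1/(-49) - 6822) = 14575 + sqrt(-1/49 - 6822) = 14575 + sqrt(-334279/49) = 14575 + I*sqrt(334279)/7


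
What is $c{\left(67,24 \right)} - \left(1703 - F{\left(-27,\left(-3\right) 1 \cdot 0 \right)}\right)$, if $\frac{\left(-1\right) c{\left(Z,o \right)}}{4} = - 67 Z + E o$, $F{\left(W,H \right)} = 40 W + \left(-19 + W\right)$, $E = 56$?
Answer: $9751$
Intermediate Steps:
$F{\left(W,H \right)} = -19 + 41 W$
$c{\left(Z,o \right)} = - 224 o + 268 Z$ ($c{\left(Z,o \right)} = - 4 \left(- 67 Z + 56 o\right) = - 224 o + 268 Z$)
$c{\left(67,24 \right)} - \left(1703 - F{\left(-27,\left(-3\right) 1 \cdot 0 \right)}\right) = \left(\left(-224\right) 24 + 268 \cdot 67\right) - \left(1703 - \left(-19 + 41 \left(-27\right)\right)\right) = \left(-5376 + 17956\right) - \left(1703 - \left(-19 - 1107\right)\right) = 12580 - \left(1703 - -1126\right) = 12580 - \left(1703 + 1126\right) = 12580 - 2829 = 9751$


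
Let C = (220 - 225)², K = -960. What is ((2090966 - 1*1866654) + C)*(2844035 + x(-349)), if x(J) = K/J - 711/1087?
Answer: 242042224563257982/379363 ≈ 6.3802e+11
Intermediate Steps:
x(J) = -711/1087 - 960/J (x(J) = -960/J - 711/1087 = -711/1087 - 960/J)
C = 25 (C = (-5)² = 25)
((2090966 - 1*1866654) + C)*(2844035 + x(-349)) = ((2090966 - 1*1866654) + 25)*(2844035 + (-711/1087 - 960/(-349))) = ((2090966 - 1866654) + 25)*(2844035 + (-711/1087 - 960*(-1/349))) = (224312 + 25)*(2844035 + (-711/1087 + 960/349)) = 224337*(2844035 + 795381/379363) = 224337*(1078922445086/379363) = 242042224563257982/379363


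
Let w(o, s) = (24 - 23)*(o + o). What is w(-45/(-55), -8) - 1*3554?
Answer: -39076/11 ≈ -3552.4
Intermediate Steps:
w(o, s) = 2*o (w(o, s) = 1*(2*o) = 2*o)
w(-45/(-55), -8) - 1*3554 = 2*(-45/(-55)) - 1*3554 = 2*(-45*(-1/55)) - 3554 = 2*(9/11) - 3554 = 18/11 - 3554 = -39076/11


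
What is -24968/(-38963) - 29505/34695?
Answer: -18889237/90121419 ≈ -0.20960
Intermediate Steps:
-24968/(-38963) - 29505/34695 = -24968*(-1/38963) - 29505*1/34695 = 24968/38963 - 1967/2313 = -18889237/90121419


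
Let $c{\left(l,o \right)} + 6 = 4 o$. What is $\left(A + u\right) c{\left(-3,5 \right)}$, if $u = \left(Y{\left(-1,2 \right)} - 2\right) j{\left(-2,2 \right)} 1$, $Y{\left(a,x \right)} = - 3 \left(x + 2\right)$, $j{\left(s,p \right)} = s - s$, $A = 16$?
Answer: $224$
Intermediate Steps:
$c{\left(l,o \right)} = -6 + 4 o$
$j{\left(s,p \right)} = 0$
$Y{\left(a,x \right)} = -6 - 3 x$ ($Y{\left(a,x \right)} = - 3 \left(2 + x\right) = -6 - 3 x$)
$u = 0$ ($u = \left(\left(-6 - 6\right) - 2\right) 0 \cdot 1 = \left(-12 - 2\right) 0 \cdot 1 = \left(-14\right) 0 \cdot 1 = 0 \cdot 1 = 0$)
$\left(A + u\right) c{\left(-3,5 \right)} = \left(16 + 0\right) \left(-6 + 4 \cdot 5\right) = 16 \left(-6 + 20\right) = 16 \cdot 14 = 224$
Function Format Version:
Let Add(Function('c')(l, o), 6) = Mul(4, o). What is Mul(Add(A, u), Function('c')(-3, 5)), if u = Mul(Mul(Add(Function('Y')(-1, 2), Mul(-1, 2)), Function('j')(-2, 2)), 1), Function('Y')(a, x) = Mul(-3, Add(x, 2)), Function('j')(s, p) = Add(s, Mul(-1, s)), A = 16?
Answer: 224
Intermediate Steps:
Function('c')(l, o) = Add(-6, Mul(4, o))
Function('j')(s, p) = 0
Function('Y')(a, x) = Add(-6, Mul(-3, x)) (Function('Y')(a, x) = Mul(-3, Add(2, x)) = Add(-6, Mul(-3, x)))
u = 0 (u = Mul(Mul(Add(Add(-6, Mul(-3, 2)), Mul(-1, 2)), 0), 1) = Mul(Mul(Add(Add(-6, -6), -2), 0), 1) = Mul(Mul(Add(-12, -2), 0), 1) = Mul(Mul(-14, 0), 1) = Mul(0, 1) = 0)
Mul(Add(A, u), Function('c')(-3, 5)) = Mul(Add(16, 0), Add(-6, Mul(4, 5))) = Mul(16, Add(-6, 20)) = Mul(16, 14) = 224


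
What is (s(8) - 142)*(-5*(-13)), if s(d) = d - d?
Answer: -9230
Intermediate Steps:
s(d) = 0
(s(8) - 142)*(-5*(-13)) = (0 - 142)*(-5*(-13)) = -142*65 = -9230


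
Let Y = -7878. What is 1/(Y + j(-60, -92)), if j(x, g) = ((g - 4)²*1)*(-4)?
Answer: -1/44742 ≈ -2.2350e-5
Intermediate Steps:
j(x, g) = -4*(-4 + g)² (j(x, g) = ((-4 + g)²*1)*(-4) = (-4 + g)²*(-4) = -4*(-4 + g)²)
1/(Y + j(-60, -92)) = 1/(-7878 - 4*(-4 - 92)²) = 1/(-7878 - 4*(-96)²) = 1/(-7878 - 4*9216) = 1/(-7878 - 36864) = 1/(-44742) = -1/44742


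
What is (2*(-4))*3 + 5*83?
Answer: 391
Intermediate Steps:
(2*(-4))*3 + 5*83 = -8*3 + 415 = -24 + 415 = 391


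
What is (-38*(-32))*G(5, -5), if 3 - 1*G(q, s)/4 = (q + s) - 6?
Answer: 43776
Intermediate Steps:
G(q, s) = 36 - 4*q - 4*s (G(q, s) = 12 - 4*((q + s) - 6) = 12 - 4*(-6 + q + s) = 12 + (24 - 4*q - 4*s) = 36 - 4*q - 4*s)
(-38*(-32))*G(5, -5) = (-38*(-32))*(36 - 4*5 - 4*(-5)) = 1216*(36 - 20 + 20) = 1216*36 = 43776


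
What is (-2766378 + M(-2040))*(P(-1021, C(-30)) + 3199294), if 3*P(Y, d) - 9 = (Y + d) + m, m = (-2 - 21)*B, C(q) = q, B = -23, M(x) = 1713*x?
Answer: -20029382792454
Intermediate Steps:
m = 529 (m = (-2 - 21)*(-23) = -23*(-23) = 529)
P(Y, d) = 538/3 + Y/3 + d/3 (P(Y, d) = 3 + ((Y + d) + 529)/3 = 3 + (529 + Y + d)/3 = 3 + (529/3 + Y/3 + d/3) = 538/3 + Y/3 + d/3)
(-2766378 + M(-2040))*(P(-1021, C(-30)) + 3199294) = (-2766378 + 1713*(-2040))*((538/3 + (⅓)*(-1021) + (⅓)*(-30)) + 3199294) = (-2766378 - 3494520)*((538/3 - 1021/3 - 10) + 3199294) = -6260898*(-171 + 3199294) = -6260898*3199123 = -20029382792454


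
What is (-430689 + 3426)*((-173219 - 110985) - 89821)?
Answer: 159807043575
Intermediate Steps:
(-430689 + 3426)*((-173219 - 110985) - 89821) = -427263*(-284204 - 89821) = -427263*(-374025) = 159807043575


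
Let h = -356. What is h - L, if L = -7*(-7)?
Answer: -405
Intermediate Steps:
L = 49
h - L = -356 - 1*49 = -356 - 49 = -405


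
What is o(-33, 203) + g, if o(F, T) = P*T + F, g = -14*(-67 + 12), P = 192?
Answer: 39713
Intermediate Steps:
g = 770 (g = -14*(-55) = 770)
o(F, T) = F + 192*T (o(F, T) = 192*T + F = F + 192*T)
o(-33, 203) + g = (-33 + 192*203) + 770 = (-33 + 38976) + 770 = 38943 + 770 = 39713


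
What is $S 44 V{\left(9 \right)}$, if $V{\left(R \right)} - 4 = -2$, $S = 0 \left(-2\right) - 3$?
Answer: $-264$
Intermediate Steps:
$S = -3$ ($S = 0 - 3 = -3$)
$V{\left(R \right)} = 2$ ($V{\left(R \right)} = 4 - 2 = 2$)
$S 44 V{\left(9 \right)} = \left(-3\right) 44 \cdot 2 = \left(-132\right) 2 = -264$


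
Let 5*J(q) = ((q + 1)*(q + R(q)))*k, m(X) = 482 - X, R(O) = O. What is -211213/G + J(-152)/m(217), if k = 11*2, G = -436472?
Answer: 441067692361/578325400 ≈ 762.66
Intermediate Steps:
k = 22
J(q) = 44*q*(1 + q)/5 (J(q) = (((q + 1)*(q + q))*22)/5 = (((1 + q)*(2*q))*22)/5 = ((2*q*(1 + q))*22)/5 = (44*q*(1 + q))/5 = 44*q*(1 + q)/5)
-211213/G + J(-152)/m(217) = -211213/(-436472) + ((44/5)*(-152)*(1 - 152))/(482 - 1*217) = -211213*(-1/436472) + ((44/5)*(-152)*(-151))/(482 - 217) = 211213/436472 + (1009888/5)/265 = 211213/436472 + (1009888/5)*(1/265) = 211213/436472 + 1009888/1325 = 441067692361/578325400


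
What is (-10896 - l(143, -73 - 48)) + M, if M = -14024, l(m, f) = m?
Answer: -25063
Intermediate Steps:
(-10896 - l(143, -73 - 48)) + M = (-10896 - 1*143) - 14024 = (-10896 - 143) - 14024 = -11039 - 14024 = -25063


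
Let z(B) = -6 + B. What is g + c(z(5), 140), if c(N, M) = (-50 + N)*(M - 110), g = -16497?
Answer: -18027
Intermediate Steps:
c(N, M) = (-110 + M)*(-50 + N) (c(N, M) = (-50 + N)*(-110 + M) = (-110 + M)*(-50 + N))
g + c(z(5), 140) = -16497 + (5500 - 110*(-6 + 5) - 50*140 + 140*(-6 + 5)) = -16497 + (5500 - 110*(-1) - 7000 + 140*(-1)) = -16497 + (5500 + 110 - 7000 - 140) = -16497 - 1530 = -18027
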